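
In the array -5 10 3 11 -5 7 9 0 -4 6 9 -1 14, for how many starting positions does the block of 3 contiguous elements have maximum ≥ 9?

10

-5 10 3 → max 10  ≥ 9 ✓
10 3 11 → max 11  ≥ 9 ✓
3 11 -5 → max 11  ≥ 9 ✓
11 -5 7 → max 11  ≥ 9 ✓
-5 7 9 → max 9  ≥ 9 ✓
7 9 0 → max 9  ≥ 9 ✓
9 0 -4 → max 9  ≥ 9 ✓
0 -4 6 → max 6
-4 6 9 → max 9  ≥ 9 ✓
6 9 -1 → max 9  ≥ 9 ✓
9 -1 14 → max 14  ≥ 9 ✓
10 windows satisfy the condition.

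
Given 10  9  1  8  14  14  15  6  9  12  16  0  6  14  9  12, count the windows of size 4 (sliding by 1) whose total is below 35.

10 9 1 8 → sum 28  < 35 ✓
9 1 8 14 → sum 32  < 35 ✓
1 8 14 14 → sum 37
8 14 14 15 → sum 51
14 14 15 6 → sum 49
14 15 6 9 → sum 44
15 6 9 12 → sum 42
6 9 12 16 → sum 43
9 12 16 0 → sum 37
12 16 0 6 → sum 34  < 35 ✓
16 0 6 14 → sum 36
0 6 14 9 → sum 29  < 35 ✓
6 14 9 12 → sum 41
4 windows satisfy the condition.

4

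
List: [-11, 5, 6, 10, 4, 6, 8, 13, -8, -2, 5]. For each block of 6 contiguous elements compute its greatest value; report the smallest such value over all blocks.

(-11, 5, 6, 10, 4, 6) → max 10
(5, 6, 10, 4, 6, 8) → max 10
(6, 10, 4, 6, 8, 13) → max 13
(10, 4, 6, 8, 13, -8) → max 13
(4, 6, 8, 13, -8, -2) → max 13
(6, 8, 13, -8, -2, 5) → max 13
Smallest of these is 10.

10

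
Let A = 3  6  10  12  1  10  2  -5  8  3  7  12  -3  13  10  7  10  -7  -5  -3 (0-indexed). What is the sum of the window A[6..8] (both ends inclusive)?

5

Elements at indices 6..8: 2, -5, 8
sum(2, -5, 8) = 5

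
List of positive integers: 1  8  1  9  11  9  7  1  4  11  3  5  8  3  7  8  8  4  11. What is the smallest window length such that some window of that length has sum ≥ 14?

Extend right; whenever the sum reaches 14, record the length and shrink from the left:
add 1: running sum 1 < 14
add 8: running sum 9 < 14
add 1: running sum 10 < 14
add 9: shortest ending here [8, 1, 9] sum 18, len 3
add 11: shortest ending here [9, 11] sum 20, len 2
add 9: shortest ending here [11, 9] sum 20, len 2
add 7: shortest ending here [9, 7] sum 16, len 2
add 1: shortest ending here [9, 7, 1] sum 17, len 3
add 4: shortest ending here [9, 7, 1, 4] sum 21, len 4
add 11: shortest ending here [4, 11] sum 15, len 2
add 3: shortest ending here [11, 3] sum 14, len 2
add 5: shortest ending here [11, 3, 5] sum 19, len 3
add 8: shortest ending here [3, 5, 8] sum 16, len 3
add 3: shortest ending here [5, 8, 3] sum 16, len 3
add 7: shortest ending here [8, 3, 7] sum 18, len 3
add 8: shortest ending here [7, 8] sum 15, len 2
add 8: shortest ending here [8, 8] sum 16, len 2
add 4: shortest ending here [8, 8, 4] sum 20, len 3
add 11: shortest ending here [4, 11] sum 15, len 2
Shortest qualifying length: 2.

2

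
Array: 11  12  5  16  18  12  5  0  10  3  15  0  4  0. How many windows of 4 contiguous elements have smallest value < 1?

7

[11, 12, 5, 16] → min 5
[12, 5, 16, 18] → min 5
[5, 16, 18, 12] → min 5
[16, 18, 12, 5] → min 5
[18, 12, 5, 0] → min 0  < 1 ✓
[12, 5, 0, 10] → min 0  < 1 ✓
[5, 0, 10, 3] → min 0  < 1 ✓
[0, 10, 3, 15] → min 0  < 1 ✓
[10, 3, 15, 0] → min 0  < 1 ✓
[3, 15, 0, 4] → min 0  < 1 ✓
[15, 0, 4, 0] → min 0  < 1 ✓
7 windows satisfy the condition.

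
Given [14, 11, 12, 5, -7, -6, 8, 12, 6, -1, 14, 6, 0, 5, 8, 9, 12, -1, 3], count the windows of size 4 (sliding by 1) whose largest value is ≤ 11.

3

14 11 12 5 → max 14
11 12 5 -7 → max 12
12 5 -7 -6 → max 12
5 -7 -6 8 → max 8  ≤ 11 ✓
-7 -6 8 12 → max 12
-6 8 12 6 → max 12
8 12 6 -1 → max 12
12 6 -1 14 → max 14
6 -1 14 6 → max 14
-1 14 6 0 → max 14
14 6 0 5 → max 14
6 0 5 8 → max 8  ≤ 11 ✓
0 5 8 9 → max 9  ≤ 11 ✓
5 8 9 12 → max 12
8 9 12 -1 → max 12
9 12 -1 3 → max 12
3 windows satisfy the condition.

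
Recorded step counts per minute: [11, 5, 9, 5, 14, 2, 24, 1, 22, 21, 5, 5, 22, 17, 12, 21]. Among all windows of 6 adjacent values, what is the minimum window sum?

46

[11, 5, 9, 5, 14, 2] → sum 46
[5, 9, 5, 14, 2, 24] → sum 59
[9, 5, 14, 2, 24, 1] → sum 55
[5, 14, 2, 24, 1, 22] → sum 68
[14, 2, 24, 1, 22, 21] → sum 84
[2, 24, 1, 22, 21, 5] → sum 75
[24, 1, 22, 21, 5, 5] → sum 78
[1, 22, 21, 5, 5, 22] → sum 76
[22, 21, 5, 5, 22, 17] → sum 92
[21, 5, 5, 22, 17, 12] → sum 82
[5, 5, 22, 17, 12, 21] → sum 82
Minimum of these is 46.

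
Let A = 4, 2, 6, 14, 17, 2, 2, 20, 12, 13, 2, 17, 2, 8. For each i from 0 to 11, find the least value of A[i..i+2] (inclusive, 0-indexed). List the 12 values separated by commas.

2, 2, 6, 2, 2, 2, 2, 12, 2, 2, 2, 2

Sliding a size-3 window across the 14 values:
[4, 2, 6] → min 2
[2, 6, 14] → min 2
[6, 14, 17] → min 6
[14, 17, 2] → min 2
[17, 2, 2] → min 2
[2, 2, 20] → min 2
[2, 20, 12] → min 2
[20, 12, 13] → min 12
[12, 13, 2] → min 2
[13, 2, 17] → min 2
[2, 17, 2] → min 2
[17, 2, 8] → min 2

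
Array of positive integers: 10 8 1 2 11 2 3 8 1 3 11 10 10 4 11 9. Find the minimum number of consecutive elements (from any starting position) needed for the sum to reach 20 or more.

Extend right; whenever the sum reaches 20, record the length and shrink from the left:
add 10: running sum 10 < 20
add 8: running sum 18 < 20
add 1: running sum 19 < 20
end 3: [10, 8, 1, 2] sum 21, len 4
end 4: [8, 1, 2, 11] sum 22, len 4
end 5: [8, 1, 2, 11, 2] sum 24, len 5
end 6: [8, 1, 2, 11, 2, 3] sum 27, len 6
end 7: [11, 2, 3, 8] sum 24, len 4
end 8: [11, 2, 3, 8, 1] sum 25, len 5
end 9: [11, 2, 3, 8, 1, 3] sum 28, len 6
end 10: [8, 1, 3, 11] sum 23, len 4
end 11: [11, 10] sum 21, len 2
end 12: [10, 10] sum 20, len 2
end 13: [10, 10, 4] sum 24, len 3
end 14: [10, 4, 11] sum 25, len 3
end 15: [11, 9] sum 20, len 2
Shortest qualifying length: 2.

2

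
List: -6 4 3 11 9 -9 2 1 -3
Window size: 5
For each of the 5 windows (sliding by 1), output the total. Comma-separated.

(-6, 4, 3, 11, 9) → sum 21
(4, 3, 11, 9, -9) → sum 18
(3, 11, 9, -9, 2) → sum 16
(11, 9, -9, 2, 1) → sum 14
(9, -9, 2, 1, -3) → sum 0

21, 18, 16, 14, 0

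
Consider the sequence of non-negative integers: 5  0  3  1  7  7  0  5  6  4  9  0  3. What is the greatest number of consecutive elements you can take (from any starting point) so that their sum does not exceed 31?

Extend to the right; shrink from the left whenever the sum exceeds 31:
→ 5: sum 5, len 1
→ 0: sum 5, len 2
→ 3: sum 8, len 3
→ 1: sum 9, len 4
→ 7: sum 16, len 5
→ 7: sum 23, len 6
→ 0: sum 23, len 7
→ 5: sum 28, len 8
→ 6 (dropped 5): sum 29, len 8
→ 4 (dropped 0, 3): sum 30, len 7
→ 9 (dropped 1, 7): sum 31, len 6
→ 0: sum 31, len 7
→ 3 (dropped 7): sum 27, len 7
Longest length seen: 8.

8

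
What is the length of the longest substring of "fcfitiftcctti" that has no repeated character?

4

add f: [f] len 1
add c: [f, c] len 2
add f (repeat f, move left end past it): [c, f] len 2
add i: [c, f, i] len 3
add t: [c, f, i, t] len 4
add i (repeat i, move left end past it): [t, i] len 2
add f: [t, i, f] len 3
add t (repeat t, move left end past it): [i, f, t] len 3
add c: [i, f, t, c] len 4
add c (repeat c, move left end past it): [c] len 1
add t: [c, t] len 2
add t (repeat t, move left end past it): [t] len 1
add i: [t, i] len 2
Longest all-distinct length: 4.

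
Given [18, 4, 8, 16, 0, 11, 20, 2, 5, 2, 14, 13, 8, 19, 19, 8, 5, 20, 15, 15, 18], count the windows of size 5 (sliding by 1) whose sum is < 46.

6

[18, 4, 8, 16, 0] → sum 46
[4, 8, 16, 0, 11] → sum 39  < 46 ✓
[8, 16, 0, 11, 20] → sum 55
[16, 0, 11, 20, 2] → sum 49
[0, 11, 20, 2, 5] → sum 38  < 46 ✓
[11, 20, 2, 5, 2] → sum 40  < 46 ✓
[20, 2, 5, 2, 14] → sum 43  < 46 ✓
[2, 5, 2, 14, 13] → sum 36  < 46 ✓
[5, 2, 14, 13, 8] → sum 42  < 46 ✓
[2, 14, 13, 8, 19] → sum 56
[14, 13, 8, 19, 19] → sum 73
[13, 8, 19, 19, 8] → sum 67
[8, 19, 19, 8, 5] → sum 59
[19, 19, 8, 5, 20] → sum 71
[19, 8, 5, 20, 15] → sum 67
[8, 5, 20, 15, 15] → sum 63
[5, 20, 15, 15, 18] → sum 73
6 windows satisfy the condition.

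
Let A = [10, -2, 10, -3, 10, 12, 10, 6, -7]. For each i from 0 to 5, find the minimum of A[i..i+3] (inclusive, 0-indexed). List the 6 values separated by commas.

-3, -3, -3, -3, 6, -7

(10, -2, 10, -3) → min -3
(-2, 10, -3, 10) → min -3
(10, -3, 10, 12) → min -3
(-3, 10, 12, 10) → min -3
(10, 12, 10, 6) → min 6
(12, 10, 6, -7) → min -7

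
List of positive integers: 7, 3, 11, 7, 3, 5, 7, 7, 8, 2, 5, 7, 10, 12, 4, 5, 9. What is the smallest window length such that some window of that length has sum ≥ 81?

Extend right; whenever the sum reaches 81, record the length and shrink from the left:
add 7: running sum 7 < 81
add 3: running sum 10 < 81
add 11: running sum 21 < 81
add 7: running sum 28 < 81
add 3: running sum 31 < 81
add 5: running sum 36 < 81
add 7: running sum 43 < 81
add 7: running sum 50 < 81
add 8: running sum 58 < 81
add 2: running sum 60 < 81
add 5: running sum 65 < 81
add 7: running sum 72 < 81
add 10: shortest ending here [7, 3, 11, 7, 3, 5, 7, 7, 8, 2, 5, 7, 10] sum 82, len 13
add 12: shortest ending here [11, 7, 3, 5, 7, 7, 8, 2, 5, 7, 10, 12] sum 84, len 12
add 4: shortest ending here [11, 7, 3, 5, 7, 7, 8, 2, 5, 7, 10, 12, 4] sum 88, len 13
add 5: shortest ending here [7, 3, 5, 7, 7, 8, 2, 5, 7, 10, 12, 4, 5] sum 82, len 13
add 9: shortest ending here [5, 7, 7, 8, 2, 5, 7, 10, 12, 4, 5, 9] sum 81, len 12
Shortest qualifying length: 12.

12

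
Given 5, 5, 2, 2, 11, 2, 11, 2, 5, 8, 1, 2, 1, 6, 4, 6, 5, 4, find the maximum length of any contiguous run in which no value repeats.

5

[5] len 1
[5] len 1
[5, 2] len 2
[2] len 1
[2, 11] len 2
[11, 2] len 2
[2, 11] len 2
[11, 2] len 2
[11, 2, 5] len 3
[11, 2, 5, 8] len 4
[11, 2, 5, 8, 1] len 5
[5, 8, 1, 2] len 4
[2, 1] len 2
[2, 1, 6] len 3
[2, 1, 6, 4] len 4
[4, 6] len 2
[4, 6, 5] len 3
[6, 5, 4] len 3
Longest all-distinct length: 5.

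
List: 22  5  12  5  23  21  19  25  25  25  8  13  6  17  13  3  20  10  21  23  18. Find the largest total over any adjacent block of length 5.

115

22 5 12 5 23 → sum 67
5 12 5 23 21 → sum 66
12 5 23 21 19 → sum 80
5 23 21 19 25 → sum 93
23 21 19 25 25 → sum 113
21 19 25 25 25 → sum 115
19 25 25 25 8 → sum 102
25 25 25 8 13 → sum 96
25 25 8 13 6 → sum 77
25 8 13 6 17 → sum 69
8 13 6 17 13 → sum 57
13 6 17 13 3 → sum 52
6 17 13 3 20 → sum 59
17 13 3 20 10 → sum 63
13 3 20 10 21 → sum 67
3 20 10 21 23 → sum 77
20 10 21 23 18 → sum 92
Largest of these is 115.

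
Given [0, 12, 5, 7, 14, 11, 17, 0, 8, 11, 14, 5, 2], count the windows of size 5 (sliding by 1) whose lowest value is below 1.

[0, 12, 5, 7, 14] → min 0  < 1 ✓
[12, 5, 7, 14, 11] → min 5
[5, 7, 14, 11, 17] → min 5
[7, 14, 11, 17, 0] → min 0  < 1 ✓
[14, 11, 17, 0, 8] → min 0  < 1 ✓
[11, 17, 0, 8, 11] → min 0  < 1 ✓
[17, 0, 8, 11, 14] → min 0  < 1 ✓
[0, 8, 11, 14, 5] → min 0  < 1 ✓
[8, 11, 14, 5, 2] → min 2
6 windows satisfy the condition.

6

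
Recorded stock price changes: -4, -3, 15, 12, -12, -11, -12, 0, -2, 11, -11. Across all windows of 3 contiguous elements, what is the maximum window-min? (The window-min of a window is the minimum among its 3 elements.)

-2

Each size-3 window and its min:
[-4, -3, 15] → min -4
[-3, 15, 12] → min -3
[15, 12, -12] → min -12
[12, -12, -11] → min -12
[-12, -11, -12] → min -12
[-11, -12, 0] → min -12
[-12, 0, -2] → min -12
[0, -2, 11] → min -2
[-2, 11, -11] → min -11
Maximum of these is -2.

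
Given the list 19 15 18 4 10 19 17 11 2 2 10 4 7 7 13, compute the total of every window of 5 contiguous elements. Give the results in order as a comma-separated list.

66, 66, 68, 61, 59, 51, 42, 29, 25, 30, 41

(19, 15, 18, 4, 10) → sum 66
(15, 18, 4, 10, 19) → sum 66
(18, 4, 10, 19, 17) → sum 68
(4, 10, 19, 17, 11) → sum 61
(10, 19, 17, 11, 2) → sum 59
(19, 17, 11, 2, 2) → sum 51
(17, 11, 2, 2, 10) → sum 42
(11, 2, 2, 10, 4) → sum 29
(2, 2, 10, 4, 7) → sum 25
(2, 10, 4, 7, 7) → sum 30
(10, 4, 7, 7, 13) → sum 41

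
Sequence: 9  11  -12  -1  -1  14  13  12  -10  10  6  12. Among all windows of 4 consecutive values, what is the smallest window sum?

-3

[9, 11, -12, -1] → sum 7
[11, -12, -1, -1] → sum -3
[-12, -1, -1, 14] → sum 0
[-1, -1, 14, 13] → sum 25
[-1, 14, 13, 12] → sum 38
[14, 13, 12, -10] → sum 29
[13, 12, -10, 10] → sum 25
[12, -10, 10, 6] → sum 18
[-10, 10, 6, 12] → sum 18
Smallest of these is -3.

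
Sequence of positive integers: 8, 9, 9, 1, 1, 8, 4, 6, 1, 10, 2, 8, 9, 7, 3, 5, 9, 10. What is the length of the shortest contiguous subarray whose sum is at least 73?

add 8: running sum 8 < 73
add 9: running sum 17 < 73
add 9: running sum 26 < 73
add 1: running sum 27 < 73
add 1: running sum 28 < 73
add 8: running sum 36 < 73
add 4: running sum 40 < 73
add 6: running sum 46 < 73
add 1: running sum 47 < 73
add 10: running sum 57 < 73
add 2: running sum 59 < 73
add 8: running sum 67 < 73
end 12: [8, 9, 9, 1, 1, 8, 4, 6, 1, 10, 2, 8, 9] sum 76, len 13
end 13: [9, 9, 1, 1, 8, 4, 6, 1, 10, 2, 8, 9, 7] sum 75, len 13
end 14: [9, 9, 1, 1, 8, 4, 6, 1, 10, 2, 8, 9, 7, 3] sum 78, len 14
end 15: [9, 1, 1, 8, 4, 6, 1, 10, 2, 8, 9, 7, 3, 5] sum 74, len 14
end 16: [1, 8, 4, 6, 1, 10, 2, 8, 9, 7, 3, 5, 9] sum 73, len 13
end 17: [4, 6, 1, 10, 2, 8, 9, 7, 3, 5, 9, 10] sum 74, len 12
Shortest qualifying length: 12.

12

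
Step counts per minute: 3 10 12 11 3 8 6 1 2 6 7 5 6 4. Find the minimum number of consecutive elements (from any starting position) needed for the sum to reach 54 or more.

add 3: running sum 3 < 54
add 10: running sum 13 < 54
add 12: running sum 25 < 54
add 11: running sum 36 < 54
add 3: running sum 39 < 54
add 8: running sum 47 < 54
add 6: running sum 53 < 54
end 7: [3, 10, 12, 11, 3, 8, 6, 1] sum 54, len 8
end 8: [3, 10, 12, 11, 3, 8, 6, 1, 2] sum 56, len 9
end 9: [10, 12, 11, 3, 8, 6, 1, 2, 6] sum 59, len 9
end 10: [12, 11, 3, 8, 6, 1, 2, 6, 7] sum 56, len 9
end 11: [12, 11, 3, 8, 6, 1, 2, 6, 7, 5] sum 61, len 10
end 12: [11, 3, 8, 6, 1, 2, 6, 7, 5, 6] sum 55, len 10
end 13: [11, 3, 8, 6, 1, 2, 6, 7, 5, 6, 4] sum 59, len 11
Shortest qualifying length: 8.

8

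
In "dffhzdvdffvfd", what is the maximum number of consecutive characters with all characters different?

add d: [d] len 1
add f: [d, f] len 2
add f (repeat f, move left end past it): [f] len 1
add h: [f, h] len 2
add z: [f, h, z] len 3
add d: [f, h, z, d] len 4
add v: [f, h, z, d, v] len 5
add d (repeat d, move left end past it): [v, d] len 2
add f: [v, d, f] len 3
add f (repeat f, move left end past it): [f] len 1
add v: [f, v] len 2
add f (repeat f, move left end past it): [v, f] len 2
add d: [v, f, d] len 3
Longest all-distinct length: 5.

5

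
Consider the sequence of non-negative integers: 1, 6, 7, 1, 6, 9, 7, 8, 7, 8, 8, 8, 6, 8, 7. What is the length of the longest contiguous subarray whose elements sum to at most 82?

Extend to the right; shrink from the left whenever the sum exceeds 82:
→ 1: sum 1, len 1
→ 6: sum 7, len 2
→ 7: sum 14, len 3
→ 1: sum 15, len 4
→ 6: sum 21, len 5
→ 9: sum 30, len 6
→ 7: sum 37, len 7
→ 8: sum 45, len 8
→ 7: sum 52, len 9
→ 8: sum 60, len 10
→ 8: sum 68, len 11
→ 8: sum 76, len 12
→ 6: sum 82, len 13
→ 8 (dropped 1, 6, 7): sum 76, len 11
→ 7 (dropped 1): sum 82, len 11
Longest length seen: 13.

13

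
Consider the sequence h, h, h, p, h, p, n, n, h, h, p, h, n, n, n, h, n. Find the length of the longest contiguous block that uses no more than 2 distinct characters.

Extend right; when distinct count exceeds 2, shrink from the left:
add h: window [h] (1 distinct), len 1
add h: window [h, h] (1 distinct), len 2
add h: window [h, h, h] (1 distinct), len 3
add p: window [h, h, h, p] (2 distinct), len 4
add h: window [h, h, h, p, h] (2 distinct), len 5
add p: window [h, h, h, p, h, p] (2 distinct), len 6
add n: window [p, n] (2 distinct), len 2
add n: window [p, n, n] (2 distinct), len 3
add h: window [n, n, h] (2 distinct), len 3
add h: window [n, n, h, h] (2 distinct), len 4
add p: window [h, h, p] (2 distinct), len 3
add h: window [h, h, p, h] (2 distinct), len 4
add n: window [h, n] (2 distinct), len 2
add n: window [h, n, n] (2 distinct), len 3
add n: window [h, n, n, n] (2 distinct), len 4
add h: window [h, n, n, n, h] (2 distinct), len 5
add n: window [h, n, n, n, h, n] (2 distinct), len 6
Longest length with ≤2 distinct: 6.

6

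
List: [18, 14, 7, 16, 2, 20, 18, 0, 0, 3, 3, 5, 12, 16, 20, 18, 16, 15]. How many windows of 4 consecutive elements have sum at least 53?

[18, 14, 7, 16] → sum 55  ≥ 53 ✓
[14, 7, 16, 2] → sum 39
[7, 16, 2, 20] → sum 45
[16, 2, 20, 18] → sum 56  ≥ 53 ✓
[2, 20, 18, 0] → sum 40
[20, 18, 0, 0] → sum 38
[18, 0, 0, 3] → sum 21
[0, 0, 3, 3] → sum 6
[0, 3, 3, 5] → sum 11
[3, 3, 5, 12] → sum 23
[3, 5, 12, 16] → sum 36
[5, 12, 16, 20] → sum 53  ≥ 53 ✓
[12, 16, 20, 18] → sum 66  ≥ 53 ✓
[16, 20, 18, 16] → sum 70  ≥ 53 ✓
[20, 18, 16, 15] → sum 69  ≥ 53 ✓
6 windows satisfy the condition.

6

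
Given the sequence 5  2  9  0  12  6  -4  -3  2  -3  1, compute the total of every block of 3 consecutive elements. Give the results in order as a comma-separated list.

16, 11, 21, 18, 14, -1, -5, -4, 0

5 2 9 → sum 16
2 9 0 → sum 11
9 0 12 → sum 21
0 12 6 → sum 18
12 6 -4 → sum 14
6 -4 -3 → sum -1
-4 -3 2 → sum -5
-3 2 -3 → sum -4
2 -3 1 → sum 0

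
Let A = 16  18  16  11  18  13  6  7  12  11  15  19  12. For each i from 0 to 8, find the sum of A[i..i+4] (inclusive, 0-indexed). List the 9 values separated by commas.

79, 76, 64, 55, 56, 49, 51, 64, 69

Sliding a size-5 window across the 13 values:
[16, 18, 16, 11, 18] → sum 79
[18, 16, 11, 18, 13] → sum 76
[16, 11, 18, 13, 6] → sum 64
[11, 18, 13, 6, 7] → sum 55
[18, 13, 6, 7, 12] → sum 56
[13, 6, 7, 12, 11] → sum 49
[6, 7, 12, 11, 15] → sum 51
[7, 12, 11, 15, 19] → sum 64
[12, 11, 15, 19, 12] → sum 69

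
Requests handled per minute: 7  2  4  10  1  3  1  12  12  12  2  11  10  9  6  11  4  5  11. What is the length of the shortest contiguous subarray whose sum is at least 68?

add 7: running sum 7 < 68
add 2: running sum 9 < 68
add 4: running sum 13 < 68
add 10: running sum 23 < 68
add 1: running sum 24 < 68
add 3: running sum 27 < 68
add 1: running sum 28 < 68
add 12: running sum 40 < 68
add 12: running sum 52 < 68
add 12: running sum 64 < 68
add 2: running sum 66 < 68
add 11: shortest ending here [4, 10, 1, 3, 1, 12, 12, 12, 2, 11] sum 68, len 10
add 10: shortest ending here [10, 1, 3, 1, 12, 12, 12, 2, 11, 10] sum 74, len 10
add 9: shortest ending here [12, 12, 12, 2, 11, 10, 9] sum 68, len 7
add 6: shortest ending here [12, 12, 12, 2, 11, 10, 9, 6] sum 74, len 8
add 11: shortest ending here [12, 12, 2, 11, 10, 9, 6, 11] sum 73, len 8
add 4: shortest ending here [12, 12, 2, 11, 10, 9, 6, 11, 4] sum 77, len 9
add 5: shortest ending here [12, 2, 11, 10, 9, 6, 11, 4, 5] sum 70, len 9
add 11: shortest ending here [2, 11, 10, 9, 6, 11, 4, 5, 11] sum 69, len 9
Shortest qualifying length: 7.

7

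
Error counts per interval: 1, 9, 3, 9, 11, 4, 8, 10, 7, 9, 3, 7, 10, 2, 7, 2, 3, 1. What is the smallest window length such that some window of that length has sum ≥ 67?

add 1: running sum 1 < 67
add 9: running sum 10 < 67
add 3: running sum 13 < 67
add 9: running sum 22 < 67
add 11: running sum 33 < 67
add 4: running sum 37 < 67
add 8: running sum 45 < 67
add 10: running sum 55 < 67
add 7: running sum 62 < 67
add 9: shortest ending here [9, 3, 9, 11, 4, 8, 10, 7, 9] sum 70, len 9
add 3: shortest ending here [9, 3, 9, 11, 4, 8, 10, 7, 9, 3] sum 73, len 10
add 7: shortest ending here [9, 11, 4, 8, 10, 7, 9, 3, 7] sum 68, len 9
add 10: shortest ending here [11, 4, 8, 10, 7, 9, 3, 7, 10] sum 69, len 9
add 2: shortest ending here [11, 4, 8, 10, 7, 9, 3, 7, 10, 2] sum 71, len 10
add 7: shortest ending here [4, 8, 10, 7, 9, 3, 7, 10, 2, 7] sum 67, len 10
add 2: shortest ending here [4, 8, 10, 7, 9, 3, 7, 10, 2, 7, 2] sum 69, len 11
add 3: shortest ending here [8, 10, 7, 9, 3, 7, 10, 2, 7, 2, 3] sum 68, len 11
add 1: shortest ending here [8, 10, 7, 9, 3, 7, 10, 2, 7, 2, 3, 1] sum 69, len 12
Shortest qualifying length: 9.

9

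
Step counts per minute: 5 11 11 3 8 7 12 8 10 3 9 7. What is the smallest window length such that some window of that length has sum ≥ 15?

2

Extend right; whenever the sum reaches 15, record the length and shrink from the left:
add 5: running sum 5 < 15
end 1: [5, 11] sum 16, len 2
end 2: [11, 11] sum 22, len 2
end 3: [11, 11, 3] sum 25, len 3
end 4: [11, 3, 8] sum 22, len 3
end 5: [8, 7] sum 15, len 2
end 6: [7, 12] sum 19, len 2
end 7: [12, 8] sum 20, len 2
end 8: [8, 10] sum 18, len 2
end 9: [8, 10, 3] sum 21, len 3
end 10: [10, 3, 9] sum 22, len 3
end 11: [9, 7] sum 16, len 2
Shortest qualifying length: 2.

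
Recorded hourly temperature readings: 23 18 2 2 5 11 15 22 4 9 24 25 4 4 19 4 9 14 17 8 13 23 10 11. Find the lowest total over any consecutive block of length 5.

(23, 18, 2, 2, 5) → sum 50
(18, 2, 2, 5, 11) → sum 38
(2, 2, 5, 11, 15) → sum 35
(2, 5, 11, 15, 22) → sum 55
(5, 11, 15, 22, 4) → sum 57
(11, 15, 22, 4, 9) → sum 61
(15, 22, 4, 9, 24) → sum 74
(22, 4, 9, 24, 25) → sum 84
(4, 9, 24, 25, 4) → sum 66
(9, 24, 25, 4, 4) → sum 66
(24, 25, 4, 4, 19) → sum 76
(25, 4, 4, 19, 4) → sum 56
(4, 4, 19, 4, 9) → sum 40
(4, 19, 4, 9, 14) → sum 50
(19, 4, 9, 14, 17) → sum 63
(4, 9, 14, 17, 8) → sum 52
(9, 14, 17, 8, 13) → sum 61
(14, 17, 8, 13, 23) → sum 75
(17, 8, 13, 23, 10) → sum 71
(8, 13, 23, 10, 11) → sum 65
Lowest of these is 35.

35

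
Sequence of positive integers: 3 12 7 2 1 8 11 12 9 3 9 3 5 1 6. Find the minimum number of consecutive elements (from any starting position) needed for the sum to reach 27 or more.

add 3: running sum 3 < 27
add 12: running sum 15 < 27
add 7: running sum 22 < 27
add 2: running sum 24 < 27
add 1: running sum 25 < 27
add 8: shortest ending here [12, 7, 2, 1, 8] sum 30, len 5
add 11: shortest ending here [7, 2, 1, 8, 11] sum 29, len 5
add 12: shortest ending here [8, 11, 12] sum 31, len 3
add 9: shortest ending here [11, 12, 9] sum 32, len 3
add 3: shortest ending here [11, 12, 9, 3] sum 35, len 4
add 9: shortest ending here [12, 9, 3, 9] sum 33, len 4
add 3: shortest ending here [12, 9, 3, 9, 3] sum 36, len 5
add 5: shortest ending here [9, 3, 9, 3, 5] sum 29, len 5
add 1: shortest ending here [9, 3, 9, 3, 5, 1] sum 30, len 6
add 6: shortest ending here [3, 9, 3, 5, 1, 6] sum 27, len 6
Shortest qualifying length: 3.

3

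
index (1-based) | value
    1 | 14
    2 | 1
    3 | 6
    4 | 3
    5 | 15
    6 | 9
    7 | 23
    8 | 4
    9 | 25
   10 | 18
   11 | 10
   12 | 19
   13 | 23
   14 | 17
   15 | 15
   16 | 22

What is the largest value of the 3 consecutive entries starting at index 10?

19

Elements at indices 10..12: 18, 10, 19
max(18, 10, 19) = 19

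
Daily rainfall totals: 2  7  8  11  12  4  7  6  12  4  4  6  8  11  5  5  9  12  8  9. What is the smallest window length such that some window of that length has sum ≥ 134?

18

Extend right; whenever the sum reaches 134, record the length and shrink from the left:
add 2: running sum 2 < 134
add 7: running sum 9 < 134
add 8: running sum 17 < 134
add 11: running sum 28 < 134
add 12: running sum 40 < 134
add 4: running sum 44 < 134
add 7: running sum 51 < 134
add 6: running sum 57 < 134
add 12: running sum 69 < 134
add 4: running sum 73 < 134
add 4: running sum 77 < 134
add 6: running sum 83 < 134
add 8: running sum 91 < 134
add 11: running sum 102 < 134
add 5: running sum 107 < 134
add 5: running sum 112 < 134
add 9: running sum 121 < 134
add 12: running sum 133 < 134
add 8: shortest ending here [7, 8, 11, 12, 4, 7, 6, 12, 4, 4, 6, 8, 11, 5, 5, 9, 12, 8] sum 139, len 18
add 9: shortest ending here [8, 11, 12, 4, 7, 6, 12, 4, 4, 6, 8, 11, 5, 5, 9, 12, 8, 9] sum 141, len 18
Shortest qualifying length: 18.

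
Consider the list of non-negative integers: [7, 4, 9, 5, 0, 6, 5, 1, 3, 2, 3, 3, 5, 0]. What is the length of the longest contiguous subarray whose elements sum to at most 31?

[7] sum 7 len 1
[7, 4] sum 11 len 2
[7, 4, 9] sum 20 len 3
[7, 4, 9, 5] sum 25 len 4
[7, 4, 9, 5, 0] sum 25 len 5
[7, 4, 9, 5, 0, 6] sum 31 len 6
[4, 9, 5, 0, 6, 5] sum 29 len 6
[4, 9, 5, 0, 6, 5, 1] sum 30 len 7
[9, 5, 0, 6, 5, 1, 3] sum 29 len 7
[9, 5, 0, 6, 5, 1, 3, 2] sum 31 len 8
[5, 0, 6, 5, 1, 3, 2, 3] sum 25 len 8
[5, 0, 6, 5, 1, 3, 2, 3, 3] sum 28 len 9
[0, 6, 5, 1, 3, 2, 3, 3, 5] sum 28 len 9
[0, 6, 5, 1, 3, 2, 3, 3, 5, 0] sum 28 len 10
Longest length seen: 10.

10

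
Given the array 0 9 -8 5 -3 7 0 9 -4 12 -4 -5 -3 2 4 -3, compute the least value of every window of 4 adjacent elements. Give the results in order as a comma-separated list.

(0, 9, -8, 5) → min -8
(9, -8, 5, -3) → min -8
(-8, 5, -3, 7) → min -8
(5, -3, 7, 0) → min -3
(-3, 7, 0, 9) → min -3
(7, 0, 9, -4) → min -4
(0, 9, -4, 12) → min -4
(9, -4, 12, -4) → min -4
(-4, 12, -4, -5) → min -5
(12, -4, -5, -3) → min -5
(-4, -5, -3, 2) → min -5
(-5, -3, 2, 4) → min -5
(-3, 2, 4, -3) → min -3

-8, -8, -8, -3, -3, -4, -4, -4, -5, -5, -5, -5, -3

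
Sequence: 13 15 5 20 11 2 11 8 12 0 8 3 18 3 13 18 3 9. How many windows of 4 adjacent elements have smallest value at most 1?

4

13 15 5 20 → min 5
15 5 20 11 → min 5
5 20 11 2 → min 2
20 11 2 11 → min 2
11 2 11 8 → min 2
2 11 8 12 → min 2
11 8 12 0 → min 0  ≤ 1 ✓
8 12 0 8 → min 0  ≤ 1 ✓
12 0 8 3 → min 0  ≤ 1 ✓
0 8 3 18 → min 0  ≤ 1 ✓
8 3 18 3 → min 3
3 18 3 13 → min 3
18 3 13 18 → min 3
3 13 18 3 → min 3
13 18 3 9 → min 3
4 windows satisfy the condition.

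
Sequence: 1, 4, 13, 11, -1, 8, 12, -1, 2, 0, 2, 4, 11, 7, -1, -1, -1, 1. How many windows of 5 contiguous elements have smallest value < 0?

1 4 13 11 -1 → min -1  < 0 ✓
4 13 11 -1 8 → min -1  < 0 ✓
13 11 -1 8 12 → min -1  < 0 ✓
11 -1 8 12 -1 → min -1  < 0 ✓
-1 8 12 -1 2 → min -1  < 0 ✓
8 12 -1 2 0 → min -1  < 0 ✓
12 -1 2 0 2 → min -1  < 0 ✓
-1 2 0 2 4 → min -1  < 0 ✓
2 0 2 4 11 → min 0
0 2 4 11 7 → min 0
2 4 11 7 -1 → min -1  < 0 ✓
4 11 7 -1 -1 → min -1  < 0 ✓
11 7 -1 -1 -1 → min -1  < 0 ✓
7 -1 -1 -1 1 → min -1  < 0 ✓
12 windows satisfy the condition.

12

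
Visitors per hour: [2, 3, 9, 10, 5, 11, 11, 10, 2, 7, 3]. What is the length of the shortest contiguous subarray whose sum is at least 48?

add 2: running sum 2 < 48
add 3: running sum 5 < 48
add 9: running sum 14 < 48
add 10: running sum 24 < 48
add 5: running sum 29 < 48
add 11: running sum 40 < 48
add 11: shortest ending here [3, 9, 10, 5, 11, 11] sum 49, len 6
add 10: shortest ending here [9, 10, 5, 11, 11, 10] sum 56, len 6
add 2: shortest ending here [10, 5, 11, 11, 10, 2] sum 49, len 6
add 7: shortest ending here [10, 5, 11, 11, 10, 2, 7] sum 56, len 7
add 3: shortest ending here [5, 11, 11, 10, 2, 7, 3] sum 49, len 7
Shortest qualifying length: 6.

6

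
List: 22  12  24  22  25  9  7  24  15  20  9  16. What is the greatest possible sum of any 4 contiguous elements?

83

Each size-4 window and its sum:
(22, 12, 24, 22) → sum 80
(12, 24, 22, 25) → sum 83
(24, 22, 25, 9) → sum 80
(22, 25, 9, 7) → sum 63
(25, 9, 7, 24) → sum 65
(9, 7, 24, 15) → sum 55
(7, 24, 15, 20) → sum 66
(24, 15, 20, 9) → sum 68
(15, 20, 9, 16) → sum 60
Greatest of these is 83.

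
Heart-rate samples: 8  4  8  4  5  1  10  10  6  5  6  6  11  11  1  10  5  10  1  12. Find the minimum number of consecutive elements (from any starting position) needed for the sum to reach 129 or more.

20

add 8: running sum 8 < 129
add 4: running sum 12 < 129
add 8: running sum 20 < 129
add 4: running sum 24 < 129
add 5: running sum 29 < 129
add 1: running sum 30 < 129
add 10: running sum 40 < 129
add 10: running sum 50 < 129
add 6: running sum 56 < 129
add 5: running sum 61 < 129
add 6: running sum 67 < 129
add 6: running sum 73 < 129
add 11: running sum 84 < 129
add 11: running sum 95 < 129
add 1: running sum 96 < 129
add 10: running sum 106 < 129
add 5: running sum 111 < 129
add 10: running sum 121 < 129
add 1: running sum 122 < 129
add 12: shortest ending here [8, 4, 8, 4, 5, 1, 10, 10, 6, 5, 6, 6, 11, 11, 1, 10, 5, 10, 1, 12] sum 134, len 20
Shortest qualifying length: 20.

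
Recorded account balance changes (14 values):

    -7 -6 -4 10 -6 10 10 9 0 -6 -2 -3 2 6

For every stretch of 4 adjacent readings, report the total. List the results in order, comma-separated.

-7, -6, 10, 24, 23, 29, 13, 1, -11, -9, 3

-7 -6 -4 10 → sum -7
-6 -4 10 -6 → sum -6
-4 10 -6 10 → sum 10
10 -6 10 10 → sum 24
-6 10 10 9 → sum 23
10 10 9 0 → sum 29
10 9 0 -6 → sum 13
9 0 -6 -2 → sum 1
0 -6 -2 -3 → sum -11
-6 -2 -3 2 → sum -9
-2 -3 2 6 → sum 3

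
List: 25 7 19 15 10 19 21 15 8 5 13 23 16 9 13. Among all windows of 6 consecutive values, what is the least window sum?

(25, 7, 19, 15, 10, 19) → sum 95
(7, 19, 15, 10, 19, 21) → sum 91
(19, 15, 10, 19, 21, 15) → sum 99
(15, 10, 19, 21, 15, 8) → sum 88
(10, 19, 21, 15, 8, 5) → sum 78
(19, 21, 15, 8, 5, 13) → sum 81
(21, 15, 8, 5, 13, 23) → sum 85
(15, 8, 5, 13, 23, 16) → sum 80
(8, 5, 13, 23, 16, 9) → sum 74
(5, 13, 23, 16, 9, 13) → sum 79
Least of these is 74.

74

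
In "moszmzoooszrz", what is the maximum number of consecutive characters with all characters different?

[m] len 1
[m, o] len 2
[m, o, s] len 3
[m, o, s, z] len 4
[o, s, z, m] len 4
[m, z] len 2
[m, z, o] len 3
[o] len 1
[o] len 1
[o, s] len 2
[o, s, z] len 3
[o, s, z, r] len 4
[r, z] len 2
Longest all-distinct length: 4.

4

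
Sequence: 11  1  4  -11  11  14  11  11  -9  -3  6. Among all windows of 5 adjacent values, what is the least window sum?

Window sums for each of the 7 positions:
11 1 4 -11 11 → sum 16
1 4 -11 11 14 → sum 19
4 -11 11 14 11 → sum 29
-11 11 14 11 11 → sum 36
11 14 11 11 -9 → sum 38
14 11 11 -9 -3 → sum 24
11 11 -9 -3 6 → sum 16
Least of these is 16.

16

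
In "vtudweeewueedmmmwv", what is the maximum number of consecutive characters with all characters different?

6

[v] len 1
[v, t] len 2
[v, t, u] len 3
[v, t, u, d] len 4
[v, t, u, d, w] len 5
[v, t, u, d, w, e] len 6
[e] len 1
[e] len 1
[e, w] len 2
[e, w, u] len 3
[w, u, e] len 3
[e] len 1
[e, d] len 2
[e, d, m] len 3
[m] len 1
[m] len 1
[m, w] len 2
[m, w, v] len 3
Longest all-distinct length: 6.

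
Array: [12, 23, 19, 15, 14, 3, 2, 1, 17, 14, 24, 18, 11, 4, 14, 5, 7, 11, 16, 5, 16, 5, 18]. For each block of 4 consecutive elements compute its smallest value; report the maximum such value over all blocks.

[12, 23, 19, 15] → min 12
[23, 19, 15, 14] → min 14
[19, 15, 14, 3] → min 3
[15, 14, 3, 2] → min 2
[14, 3, 2, 1] → min 1
[3, 2, 1, 17] → min 1
[2, 1, 17, 14] → min 1
[1, 17, 14, 24] → min 1
[17, 14, 24, 18] → min 14
[14, 24, 18, 11] → min 11
[24, 18, 11, 4] → min 4
[18, 11, 4, 14] → min 4
[11, 4, 14, 5] → min 4
[4, 14, 5, 7] → min 4
[14, 5, 7, 11] → min 5
[5, 7, 11, 16] → min 5
[7, 11, 16, 5] → min 5
[11, 16, 5, 16] → min 5
[16, 5, 16, 5] → min 5
[5, 16, 5, 18] → min 5
Maximum of these is 14.

14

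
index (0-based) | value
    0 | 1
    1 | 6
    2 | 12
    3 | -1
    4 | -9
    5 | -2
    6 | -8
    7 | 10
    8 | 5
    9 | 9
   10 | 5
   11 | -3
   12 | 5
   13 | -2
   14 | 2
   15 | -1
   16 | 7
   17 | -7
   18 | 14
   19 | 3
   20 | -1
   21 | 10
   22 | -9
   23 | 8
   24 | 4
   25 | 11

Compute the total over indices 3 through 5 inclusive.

Elements at indices 3..5: -1, -9, -2
sum(-1, -9, -2) = -12

-12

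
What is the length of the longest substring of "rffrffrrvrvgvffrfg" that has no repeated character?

[r] len 1
[r, f] len 2
[f] len 1
[f, r] len 2
[r, f] len 2
[f] len 1
[f, r] len 2
[r] len 1
[r, v] len 2
[v, r] len 2
[r, v] len 2
[r, v, g] len 3
[g, v] len 2
[g, v, f] len 3
[f] len 1
[f, r] len 2
[r, f] len 2
[r, f, g] len 3
Longest all-distinct length: 3.

3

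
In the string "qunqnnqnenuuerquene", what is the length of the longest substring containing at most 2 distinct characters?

6

[q] 1 distinct, len 1
[q, u] 2 distinct, len 2
[u, n] 2 distinct, len 2
[n, q] 2 distinct, len 2
[n, q, n] 2 distinct, len 3
[n, q, n, n] 2 distinct, len 4
[n, q, n, n, q] 2 distinct, len 5
[n, q, n, n, q, n] 2 distinct, len 6
[n, e] 2 distinct, len 2
[n, e, n] 2 distinct, len 3
[n, u] 2 distinct, len 2
[n, u, u] 2 distinct, len 3
[u, u, e] 2 distinct, len 3
[e, r] 2 distinct, len 2
[r, q] 2 distinct, len 2
[q, u] 2 distinct, len 2
[u, e] 2 distinct, len 2
[e, n] 2 distinct, len 2
[e, n, e] 2 distinct, len 3
Longest length with ≤2 distinct: 6.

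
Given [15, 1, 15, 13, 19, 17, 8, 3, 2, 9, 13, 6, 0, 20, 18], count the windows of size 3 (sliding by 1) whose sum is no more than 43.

10

15 1 15 → sum 31  ≤ 43 ✓
1 15 13 → sum 29  ≤ 43 ✓
15 13 19 → sum 47
13 19 17 → sum 49
19 17 8 → sum 44
17 8 3 → sum 28  ≤ 43 ✓
8 3 2 → sum 13  ≤ 43 ✓
3 2 9 → sum 14  ≤ 43 ✓
2 9 13 → sum 24  ≤ 43 ✓
9 13 6 → sum 28  ≤ 43 ✓
13 6 0 → sum 19  ≤ 43 ✓
6 0 20 → sum 26  ≤ 43 ✓
0 20 18 → sum 38  ≤ 43 ✓
10 windows satisfy the condition.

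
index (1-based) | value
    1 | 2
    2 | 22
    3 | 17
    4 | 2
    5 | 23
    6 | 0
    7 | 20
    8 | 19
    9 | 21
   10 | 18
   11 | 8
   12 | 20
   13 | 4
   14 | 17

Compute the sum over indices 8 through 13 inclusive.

Elements at indices 8..13: 19, 21, 18, 8, 20, 4
sum(19, 21, 18, 8, 20, 4) = 90

90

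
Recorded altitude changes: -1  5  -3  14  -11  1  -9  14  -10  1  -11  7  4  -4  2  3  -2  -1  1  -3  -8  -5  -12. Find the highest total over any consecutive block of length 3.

16

Window sums for each of the 21 positions:
[-1, 5, -3] → sum 1
[5, -3, 14] → sum 16
[-3, 14, -11] → sum 0
[14, -11, 1] → sum 4
[-11, 1, -9] → sum -19
[1, -9, 14] → sum 6
[-9, 14, -10] → sum -5
[14, -10, 1] → sum 5
[-10, 1, -11] → sum -20
[1, -11, 7] → sum -3
[-11, 7, 4] → sum 0
[7, 4, -4] → sum 7
[4, -4, 2] → sum 2
[-4, 2, 3] → sum 1
[2, 3, -2] → sum 3
[3, -2, -1] → sum 0
[-2, -1, 1] → sum -2
[-1, 1, -3] → sum -3
[1, -3, -8] → sum -10
[-3, -8, -5] → sum -16
[-8, -5, -12] → sum -25
Highest of these is 16.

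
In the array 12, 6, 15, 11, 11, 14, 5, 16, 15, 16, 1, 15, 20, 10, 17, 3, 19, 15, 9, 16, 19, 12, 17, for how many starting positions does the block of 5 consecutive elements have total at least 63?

11

[12, 6, 15, 11, 11] → sum 55
[6, 15, 11, 11, 14] → sum 57
[15, 11, 11, 14, 5] → sum 56
[11, 11, 14, 5, 16] → sum 57
[11, 14, 5, 16, 15] → sum 61
[14, 5, 16, 15, 16] → sum 66  ≥ 63 ✓
[5, 16, 15, 16, 1] → sum 53
[16, 15, 16, 1, 15] → sum 63  ≥ 63 ✓
[15, 16, 1, 15, 20] → sum 67  ≥ 63 ✓
[16, 1, 15, 20, 10] → sum 62
[1, 15, 20, 10, 17] → sum 63  ≥ 63 ✓
[15, 20, 10, 17, 3] → sum 65  ≥ 63 ✓
[20, 10, 17, 3, 19] → sum 69  ≥ 63 ✓
[10, 17, 3, 19, 15] → sum 64  ≥ 63 ✓
[17, 3, 19, 15, 9] → sum 63  ≥ 63 ✓
[3, 19, 15, 9, 16] → sum 62
[19, 15, 9, 16, 19] → sum 78  ≥ 63 ✓
[15, 9, 16, 19, 12] → sum 71  ≥ 63 ✓
[9, 16, 19, 12, 17] → sum 73  ≥ 63 ✓
11 windows satisfy the condition.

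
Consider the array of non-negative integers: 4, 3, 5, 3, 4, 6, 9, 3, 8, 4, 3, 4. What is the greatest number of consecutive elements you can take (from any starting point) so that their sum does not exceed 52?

11

→ 4: sum 4, len 1
→ 3: sum 7, len 2
→ 5: sum 12, len 3
→ 3: sum 15, len 4
→ 4: sum 19, len 5
→ 6: sum 25, len 6
→ 9: sum 34, len 7
→ 3: sum 37, len 8
→ 8: sum 45, len 9
→ 4: sum 49, len 10
→ 3: sum 52, len 11
→ 4 (dropped 4): sum 52, len 11
Longest length seen: 11.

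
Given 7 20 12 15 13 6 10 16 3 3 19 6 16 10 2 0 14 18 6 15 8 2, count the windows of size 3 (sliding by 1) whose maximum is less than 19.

15

(7, 20, 12) → max 20
(20, 12, 15) → max 20
(12, 15, 13) → max 15  < 19 ✓
(15, 13, 6) → max 15  < 19 ✓
(13, 6, 10) → max 13  < 19 ✓
(6, 10, 16) → max 16  < 19 ✓
(10, 16, 3) → max 16  < 19 ✓
(16, 3, 3) → max 16  < 19 ✓
(3, 3, 19) → max 19
(3, 19, 6) → max 19
(19, 6, 16) → max 19
(6, 16, 10) → max 16  < 19 ✓
(16, 10, 2) → max 16  < 19 ✓
(10, 2, 0) → max 10  < 19 ✓
(2, 0, 14) → max 14  < 19 ✓
(0, 14, 18) → max 18  < 19 ✓
(14, 18, 6) → max 18  < 19 ✓
(18, 6, 15) → max 18  < 19 ✓
(6, 15, 8) → max 15  < 19 ✓
(15, 8, 2) → max 15  < 19 ✓
15 windows satisfy the condition.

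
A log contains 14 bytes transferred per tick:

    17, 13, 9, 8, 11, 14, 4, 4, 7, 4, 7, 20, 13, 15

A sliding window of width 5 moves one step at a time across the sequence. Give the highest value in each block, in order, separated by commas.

(17, 13, 9, 8, 11) → max 17
(13, 9, 8, 11, 14) → max 14
(9, 8, 11, 14, 4) → max 14
(8, 11, 14, 4, 4) → max 14
(11, 14, 4, 4, 7) → max 14
(14, 4, 4, 7, 4) → max 14
(4, 4, 7, 4, 7) → max 7
(4, 7, 4, 7, 20) → max 20
(7, 4, 7, 20, 13) → max 20
(4, 7, 20, 13, 15) → max 20

17, 14, 14, 14, 14, 14, 7, 20, 20, 20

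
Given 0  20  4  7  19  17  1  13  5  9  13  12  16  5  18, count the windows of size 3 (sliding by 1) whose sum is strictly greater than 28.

9

(0, 20, 4) → sum 24
(20, 4, 7) → sum 31  > 28 ✓
(4, 7, 19) → sum 30  > 28 ✓
(7, 19, 17) → sum 43  > 28 ✓
(19, 17, 1) → sum 37  > 28 ✓
(17, 1, 13) → sum 31  > 28 ✓
(1, 13, 5) → sum 19
(13, 5, 9) → sum 27
(5, 9, 13) → sum 27
(9, 13, 12) → sum 34  > 28 ✓
(13, 12, 16) → sum 41  > 28 ✓
(12, 16, 5) → sum 33  > 28 ✓
(16, 5, 18) → sum 39  > 28 ✓
9 windows satisfy the condition.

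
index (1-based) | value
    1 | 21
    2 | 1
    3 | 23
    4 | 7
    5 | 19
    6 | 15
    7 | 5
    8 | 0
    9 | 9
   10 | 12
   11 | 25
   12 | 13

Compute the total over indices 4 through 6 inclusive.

Elements at indices 4..6: 7, 19, 15
sum(7, 19, 15) = 41

41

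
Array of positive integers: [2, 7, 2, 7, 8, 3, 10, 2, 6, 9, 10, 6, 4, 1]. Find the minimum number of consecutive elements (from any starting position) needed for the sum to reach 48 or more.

7

add 2: running sum 2 < 48
add 7: running sum 9 < 48
add 2: running sum 11 < 48
add 7: running sum 18 < 48
add 8: running sum 26 < 48
add 3: running sum 29 < 48
add 10: running sum 39 < 48
add 2: running sum 41 < 48
add 6: running sum 47 < 48
end 9: [7, 2, 7, 8, 3, 10, 2, 6, 9] sum 54, len 9
end 10: [8, 3, 10, 2, 6, 9, 10] sum 48, len 7
end 11: [8, 3, 10, 2, 6, 9, 10, 6] sum 54, len 8
end 12: [3, 10, 2, 6, 9, 10, 6, 4] sum 50, len 8
end 13: [10, 2, 6, 9, 10, 6, 4, 1] sum 48, len 8
Shortest qualifying length: 7.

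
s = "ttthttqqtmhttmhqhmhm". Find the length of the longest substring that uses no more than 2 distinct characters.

[t] 1 distinct, len 1
[t, t] 1 distinct, len 2
[t, t, t] 1 distinct, len 3
[t, t, t, h] 2 distinct, len 4
[t, t, t, h, t] 2 distinct, len 5
[t, t, t, h, t, t] 2 distinct, len 6
[t, t, q] 2 distinct, len 3
[t, t, q, q] 2 distinct, len 4
[t, t, q, q, t] 2 distinct, len 5
[t, m] 2 distinct, len 2
[m, h] 2 distinct, len 2
[h, t] 2 distinct, len 2
[h, t, t] 2 distinct, len 3
[t, t, m] 2 distinct, len 3
[m, h] 2 distinct, len 2
[h, q] 2 distinct, len 2
[h, q, h] 2 distinct, len 3
[h, m] 2 distinct, len 2
[h, m, h] 2 distinct, len 3
[h, m, h, m] 2 distinct, len 4
Longest length with ≤2 distinct: 6.

6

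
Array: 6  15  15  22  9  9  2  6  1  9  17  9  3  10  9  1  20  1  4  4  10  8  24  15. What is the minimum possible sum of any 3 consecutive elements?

9

(6, 15, 15) → sum 36
(15, 15, 22) → sum 52
(15, 22, 9) → sum 46
(22, 9, 9) → sum 40
(9, 9, 2) → sum 20
(9, 2, 6) → sum 17
(2, 6, 1) → sum 9
(6, 1, 9) → sum 16
(1, 9, 17) → sum 27
(9, 17, 9) → sum 35
(17, 9, 3) → sum 29
(9, 3, 10) → sum 22
(3, 10, 9) → sum 22
(10, 9, 1) → sum 20
(9, 1, 20) → sum 30
(1, 20, 1) → sum 22
(20, 1, 4) → sum 25
(1, 4, 4) → sum 9
(4, 4, 10) → sum 18
(4, 10, 8) → sum 22
(10, 8, 24) → sum 42
(8, 24, 15) → sum 47
Minimum of these is 9.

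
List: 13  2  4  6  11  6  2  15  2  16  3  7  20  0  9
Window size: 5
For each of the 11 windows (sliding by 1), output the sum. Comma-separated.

36, 29, 29, 40, 36, 41, 38, 43, 48, 46, 39

Sliding a size-5 window across the 15 values:
13 2 4 6 11 → sum 36
2 4 6 11 6 → sum 29
4 6 11 6 2 → sum 29
6 11 6 2 15 → sum 40
11 6 2 15 2 → sum 36
6 2 15 2 16 → sum 41
2 15 2 16 3 → sum 38
15 2 16 3 7 → sum 43
2 16 3 7 20 → sum 48
16 3 7 20 0 → sum 46
3 7 20 0 9 → sum 39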